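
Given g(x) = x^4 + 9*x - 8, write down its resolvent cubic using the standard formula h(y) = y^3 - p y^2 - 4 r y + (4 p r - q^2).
h(y) = y^3 + 32*y - 81

Identify coefficients: p = 0, q = 9, r = -8.
Plug into h(y) = y^3 - p y^2 - 4 r y + (4 p r - q^2):
  h(y) = y^3 - (0) y^2 - 4*(-8) y + (4*(0)*(-8) - (9)^2)
       = y^3 + (0) y^2 + (32) y + (-81).
Simplifying: h(y) = y^3 + 32*y - 81.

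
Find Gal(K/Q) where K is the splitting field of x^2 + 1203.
Gal(K/Q) = Z/2Z (cyclic of order 2)

x^2 + 1203 is irreducible over Q since -1203 is not a rational square. The splitting field Q(sqrt(-1203)) has degree 2 over Q, and its unique nontrivial automorphism is sqrt(-1203) ↦ -sqrt(-1203). Hence Gal(Q(sqrt(-1203))/Q) = Z/2Z.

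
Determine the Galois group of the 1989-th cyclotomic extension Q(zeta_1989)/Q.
|Gal(Q(zeta_1989)/Q)| = phi(1989) = 1152; group ≅ (Z/1989Z)^* ≅ Z/6Z × Z/12Z × Z/16Z

The n-th cyclotomic polynomial Φ_1989(x) is the minimal polynomial of zeta_1989 over Q and has degree phi(1989) = 1152. So Q(zeta_1989) is a degree-1152 Galois extension with Galois group (Z/1989Z)^*. By CRT, (Z/1989Z)^* ≅ (Z/9Z)^* × (Z/13Z)^* × (Z/17Z)^*. Each prime-power unit group is (Z/9Z)^* ≅ Z/6Z; (Z/13Z)^* ≅ Z/12Z; (Z/17Z)^* ≅ Z/16Z. Hence Gal(Q(zeta_1989)/Q) ≅ Z/6Z × Z/12Z × Z/16Z.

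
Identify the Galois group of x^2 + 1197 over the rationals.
Gal(K/Q) = Z/2Z (cyclic of order 2)

x^2 + 1197 is irreducible over Q since -1197 is not a rational square. The splitting field Q(sqrt(-1197)) has degree 2 over Q, and its unique nontrivial automorphism is sqrt(-1197) ↦ -sqrt(-1197). Hence Gal(Q(sqrt(-1197))/Q) = Z/2Z.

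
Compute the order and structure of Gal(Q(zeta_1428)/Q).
|Gal(Q(zeta_1428)/Q)| = phi(1428) = 384; group ≅ (Z/1428Z)^* ≅ Z/2Z × Z/2Z × Z/6Z × Z/16Z

The n-th cyclotomic polynomial Φ_1428(x) is the minimal polynomial of zeta_1428 over Q and has degree phi(1428) = 384. So Q(zeta_1428) is a degree-384 Galois extension with Galois group (Z/1428Z)^*. By CRT, (Z/1428Z)^* ≅ (Z/4Z)^* × (Z/3Z)^* × (Z/7Z)^* × (Z/17Z)^*. Each prime-power unit group is (Z/4Z)^* ≅ Z/2Z; (Z/3Z)^* ≅ Z/2Z; (Z/7Z)^* ≅ Z/6Z; (Z/17Z)^* ≅ Z/16Z. Hence Gal(Q(zeta_1428)/Q) ≅ Z/2Z × Z/2Z × Z/6Z × Z/16Z.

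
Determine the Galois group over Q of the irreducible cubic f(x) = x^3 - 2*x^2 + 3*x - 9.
Gal(K/Q) = S_3 (symmetric group of order 6)

Compute the discriminant of x^3 + (-2)*x^2 + (3)*x + (-9): Δ = -1575. Since Δ is not a rational square, the Galois group is not contained in A_3; it must be the full S_3 (irreducibility of the cubic rules out anything smaller).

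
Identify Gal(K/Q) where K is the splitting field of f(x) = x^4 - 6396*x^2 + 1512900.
Gal(K/Q) = Z/2Z (cyclic of order 2)

f factors as (x^2 - 6150)(x^2 - 246), so the splitting field is K = Q(sqrt(6150), sqrt(246)). The squarefree part of 6150 is 246 and the squarefree part of 246 is also 246, so sqrt(6150) and sqrt(246) are both rational multiples of sqrt(246). Hence Q(sqrt(6150)) = Q(sqrt(246)) = Q(sqrt(246)), and the splitting field collapses to a single degree-2 extension with Galois group Z/2Z.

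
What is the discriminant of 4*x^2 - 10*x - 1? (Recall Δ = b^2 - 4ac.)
Δ = 116

For a quadratic a x^2 + b x + c the discriminant is Δ = b^2 - 4ac = (-10)^2 - 4*(4)*(-1) = 100 - (-16) = 116.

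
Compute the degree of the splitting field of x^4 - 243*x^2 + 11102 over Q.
[K:Q] = 4

f factors as (x^2 - 61)(x^2 - 182); the splitting field is K = Q(sqrt(61), sqrt(182)). Since 61, 182, and 11102 are all non-squares in Q, the three subfields Q(sqrt(61)), Q(sqrt(182)), Q(sqrt(11102)) are distinct degree-2 extensions, so [K:Q] = 4 (Klein four Galois group).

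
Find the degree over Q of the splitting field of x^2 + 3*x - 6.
[K:Q] = 2

The discriminant of x^2 + (3)*x + (-6) is b^2 - 4c = 9 - (-24) = 33. Since 33 is not a perfect square in Q, the polynomial is irreducible over Q. Its two roots generate a degree-2 extension, so [K:Q] = 2.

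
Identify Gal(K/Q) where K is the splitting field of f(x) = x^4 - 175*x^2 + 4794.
Gal(K/Q) = V_4 (Klein four-group, Z/2Z × Z/2Z)

f factors as (x^2 - 34)(x^2 - 141), so the splitting field is K = Q(sqrt(34), sqrt(141)). The elements 34, 141, 4794 are all non-squares in Q, so sqrt(34) and sqrt(141) generate independent quadratic extensions. Thus [K:Q] = 4 and Gal(K/Q) is generated by the two order-2 automorphisms sqrt(34) ↦ -sqrt(34) and sqrt(141) ↦ -sqrt(141), giving V_4.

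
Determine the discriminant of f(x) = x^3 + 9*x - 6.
Δ = -3888

For a depressed cubic x^3 + p x + q the discriminant is Δ = -4 p^3 - 27 q^2 = -4*(9)^3 - 27*(-6)^2 = -2916 - 972 = -3888.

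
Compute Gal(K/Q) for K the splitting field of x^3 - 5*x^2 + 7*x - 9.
Gal(K/Q) = S_3 (symmetric group of order 6)

Compute the discriminant of x^3 + (-5)*x^2 + (7)*x + (-9): Δ = -1164. Since Δ is not a rational square, the Galois group is not contained in A_3; it must be the full S_3 (irreducibility of the cubic rules out anything smaller).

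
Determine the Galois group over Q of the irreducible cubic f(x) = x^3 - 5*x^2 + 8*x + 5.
Gal(K/Q) = S_3 (symmetric group of order 6)

Compute the discriminant of x^3 + (-5)*x^2 + (8)*x + (5): Δ = -2223. Since Δ is not a rational square, the Galois group is not contained in A_3; it must be the full S_3 (irreducibility of the cubic rules out anything smaller).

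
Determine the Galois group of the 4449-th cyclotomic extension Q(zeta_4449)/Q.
|Gal(Q(zeta_4449)/Q)| = phi(4449) = 2964; group ≅ (Z/4449Z)^* ≅ Z/2Z × Z/1482Z

The n-th cyclotomic polynomial Φ_4449(x) is the minimal polynomial of zeta_4449 over Q and has degree phi(4449) = 2964. So Q(zeta_4449) is a degree-2964 Galois extension with Galois group (Z/4449Z)^*. By CRT, (Z/4449Z)^* ≅ (Z/3Z)^* × (Z/1483Z)^*. Each prime-power unit group is (Z/3Z)^* ≅ Z/2Z; (Z/1483Z)^* ≅ Z/1482Z. Hence Gal(Q(zeta_4449)/Q) ≅ Z/2Z × Z/1482Z.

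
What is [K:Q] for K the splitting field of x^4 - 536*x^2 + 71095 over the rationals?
[K:Q] = 4

f factors as (x^2 - 241)(x^2 - 295); the splitting field is K = Q(sqrt(241), sqrt(295)). Since 241, 295, and 71095 are all non-squares in Q, the three subfields Q(sqrt(241)), Q(sqrt(295)), Q(sqrt(71095)) are distinct degree-2 extensions, so [K:Q] = 4 (Klein four Galois group).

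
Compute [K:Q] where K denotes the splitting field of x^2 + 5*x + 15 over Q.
[K:Q] = 2

The discriminant of x^2 + (5)*x + (15) is b^2 - 4c = 25 - (60) = -35. Since -35 is not a perfect square in Q, the polynomial is irreducible over Q. Its two roots generate a degree-2 extension, so [K:Q] = 2.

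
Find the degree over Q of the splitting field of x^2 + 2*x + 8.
[K:Q] = 2

The discriminant of x^2 + (2)*x + (8) is b^2 - 4c = 4 - (32) = -28. Since -28 is not a perfect square in Q, the polynomial is irreducible over Q. Its two roots generate a degree-2 extension, so [K:Q] = 2.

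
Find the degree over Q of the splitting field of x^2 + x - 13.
[K:Q] = 2

The discriminant of x^2 + (1)*x + (-13) is b^2 - 4c = 1 - (-52) = 53. Since 53 is not a perfect square in Q, the polynomial is irreducible over Q. Its two roots generate a degree-2 extension, so [K:Q] = 2.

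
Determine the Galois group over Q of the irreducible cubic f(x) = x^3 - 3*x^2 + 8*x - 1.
Gal(K/Q) = S_3 (symmetric group of order 6)

Compute the discriminant of x^3 + (-3)*x^2 + (8)*x + (-1): Δ = -1175. Since Δ is not a rational square, the Galois group is not contained in A_3; it must be the full S_3 (irreducibility of the cubic rules out anything smaller).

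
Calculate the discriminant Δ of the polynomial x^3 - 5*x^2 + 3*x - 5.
Δ = -1708

For x^3 + a x^2 + b x + c the discriminant is Δ = 18 a b c - 4 a^3 c + a^2 b^2 - 4 b^3 - 27 c^2.
Plug a = -5, b = 3, c = -5:
  18*(-5)*(3)*(-5) - 4*(-5)^3*(-5) + (-5)^2*(3)^2 - 4*(3)^3 - 27*(-5)^2
  = 1350 + (-2500) + 225 + (-108) + (-675)
  = -1708.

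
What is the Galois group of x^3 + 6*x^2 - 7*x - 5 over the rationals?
Gal(K/Q) = S_3 (symmetric group of order 6)

Compute the discriminant of x^3 + (6)*x^2 + (-7)*x + (-5): Δ = 10561. Since Δ is not a rational square, the Galois group is not contained in A_3; it must be the full S_3 (irreducibility of the cubic rules out anything smaller).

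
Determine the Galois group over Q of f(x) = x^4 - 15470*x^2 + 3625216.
Gal(K/Q) = Z/2Z (cyclic of order 2)

f factors as (x^2 - 238)(x^2 - 15232), so the splitting field is K = Q(sqrt(238), sqrt(15232)). The squarefree part of 238 is 238 and the squarefree part of 15232 is also 238, so sqrt(238) and sqrt(15232) are both rational multiples of sqrt(238). Hence Q(sqrt(238)) = Q(sqrt(15232)) = Q(sqrt(238)), and the splitting field collapses to a single degree-2 extension with Galois group Z/2Z.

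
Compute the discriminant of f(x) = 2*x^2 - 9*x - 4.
Δ = 113

For a quadratic a x^2 + b x + c the discriminant is Δ = b^2 - 4ac = (-9)^2 - 4*(2)*(-4) = 81 - (-32) = 113.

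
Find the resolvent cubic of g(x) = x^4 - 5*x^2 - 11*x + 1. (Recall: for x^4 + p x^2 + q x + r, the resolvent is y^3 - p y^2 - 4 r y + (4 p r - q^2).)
h(y) = y^3 + 5*y^2 - 4*y - 141

Identify coefficients: p = -5, q = -11, r = 1.
Plug into h(y) = y^3 - p y^2 - 4 r y + (4 p r - q^2):
  h(y) = y^3 - (-5) y^2 - 4*(1) y + (4*(-5)*(1) - (-11)^2)
       = y^3 + (5) y^2 + (-4) y + (-141).
Simplifying: h(y) = y^3 + 5*y^2 - 4*y - 141.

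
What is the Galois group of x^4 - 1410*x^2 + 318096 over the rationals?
Gal(K/Q) = Z/2Z (cyclic of order 2)

f factors as (x^2 - 282)(x^2 - 1128), so the splitting field is K = Q(sqrt(282), sqrt(1128)). The squarefree part of 282 is 282 and the squarefree part of 1128 is also 282, so sqrt(282) and sqrt(1128) are both rational multiples of sqrt(282). Hence Q(sqrt(282)) = Q(sqrt(1128)) = Q(sqrt(282)), and the splitting field collapses to a single degree-2 extension with Galois group Z/2Z.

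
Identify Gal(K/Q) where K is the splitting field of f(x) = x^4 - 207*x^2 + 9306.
Gal(K/Q) = V_4 (Klein four-group, Z/2Z × Z/2Z)

f factors as (x^2 - 141)(x^2 - 66), so the splitting field is K = Q(sqrt(141), sqrt(66)). The elements 141, 66, 9306 are all non-squares in Q, so sqrt(141) and sqrt(66) generate independent quadratic extensions. Thus [K:Q] = 4 and Gal(K/Q) is generated by the two order-2 automorphisms sqrt(141) ↦ -sqrt(141) and sqrt(66) ↦ -sqrt(66), giving V_4.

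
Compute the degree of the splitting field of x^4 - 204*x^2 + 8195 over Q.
[K:Q] = 4

f factors as (x^2 - 149)(x^2 - 55); the splitting field is K = Q(sqrt(149), sqrt(55)). Since 149, 55, and 8195 are all non-squares in Q, the three subfields Q(sqrt(149)), Q(sqrt(55)), Q(sqrt(8195)) are distinct degree-2 extensions, so [K:Q] = 4 (Klein four Galois group).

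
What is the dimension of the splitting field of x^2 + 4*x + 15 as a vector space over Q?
[K:Q] = 2

The discriminant of x^2 + (4)*x + (15) is b^2 - 4c = 16 - (60) = -44. Since -44 is not a perfect square in Q, the polynomial is irreducible over Q. Its two roots generate a degree-2 extension, so [K:Q] = 2.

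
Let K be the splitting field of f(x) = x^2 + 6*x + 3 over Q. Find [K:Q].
[K:Q] = 2

The discriminant of x^2 + (6)*x + (3) is b^2 - 4c = 36 - (12) = 24. Since 24 is not a perfect square in Q, the polynomial is irreducible over Q. Its two roots generate a degree-2 extension, so [K:Q] = 2.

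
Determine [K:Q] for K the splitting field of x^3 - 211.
[K:Q] = 6

x^3 - 211 has one real root r = 211^(1/3) and two complex roots r*zeta_3, r*zeta_3^2 where zeta_3 = e^(2*pi*i/3). The splitting field is Q(r, zeta_3). [Q(r):Q] = 3 and [Q(zeta_3):Q] = 2 with gcd = 1, so [Q(r, zeta_3):Q] = 3 * 2 = 6.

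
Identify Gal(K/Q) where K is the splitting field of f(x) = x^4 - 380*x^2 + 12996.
Gal(K/Q) = Z/2Z (cyclic of order 2)

f factors as (x^2 - 38)(x^2 - 342), so the splitting field is K = Q(sqrt(38), sqrt(342)). The squarefree part of 38 is 38 and the squarefree part of 342 is also 38, so sqrt(38) and sqrt(342) are both rational multiples of sqrt(38). Hence Q(sqrt(38)) = Q(sqrt(342)) = Q(sqrt(38)), and the splitting field collapses to a single degree-2 extension with Galois group Z/2Z.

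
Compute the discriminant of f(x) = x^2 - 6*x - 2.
Δ = 44

For a quadratic a x^2 + b x + c the discriminant is Δ = b^2 - 4ac = (-6)^2 - 4*(1)*(-2) = 36 - (-8) = 44.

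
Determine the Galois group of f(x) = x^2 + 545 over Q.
Gal(K/Q) = Z/2Z (cyclic of order 2)

x^2 + 545 is irreducible over Q since -545 is not a rational square. The splitting field Q(sqrt(-545)) has degree 2 over Q, and its unique nontrivial automorphism is sqrt(-545) ↦ -sqrt(-545). Hence Gal(Q(sqrt(-545))/Q) = Z/2Z.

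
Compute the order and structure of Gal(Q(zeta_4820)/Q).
|Gal(Q(zeta_4820)/Q)| = phi(4820) = 1920; group ≅ (Z/4820Z)^* ≅ Z/2Z × Z/4Z × Z/240Z

The n-th cyclotomic polynomial Φ_4820(x) is the minimal polynomial of zeta_4820 over Q and has degree phi(4820) = 1920. So Q(zeta_4820) is a degree-1920 Galois extension with Galois group (Z/4820Z)^*. By CRT, (Z/4820Z)^* ≅ (Z/4Z)^* × (Z/5Z)^* × (Z/241Z)^*. Each prime-power unit group is (Z/4Z)^* ≅ Z/2Z; (Z/5Z)^* ≅ Z/4Z; (Z/241Z)^* ≅ Z/240Z. Hence Gal(Q(zeta_4820)/Q) ≅ Z/2Z × Z/4Z × Z/240Z.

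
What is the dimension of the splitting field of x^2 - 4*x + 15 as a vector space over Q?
[K:Q] = 2

The discriminant of x^2 + (-4)*x + (15) is b^2 - 4c = 16 - (60) = -44. Since -44 is not a perfect square in Q, the polynomial is irreducible over Q. Its two roots generate a degree-2 extension, so [K:Q] = 2.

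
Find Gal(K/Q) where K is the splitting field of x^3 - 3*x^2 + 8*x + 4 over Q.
Gal(K/Q) = S_3 (symmetric group of order 6)

Compute the discriminant of x^3 + (-3)*x^2 + (8)*x + (4): Δ = -3200. Since Δ is not a rational square, the Galois group is not contained in A_3; it must be the full S_3 (irreducibility of the cubic rules out anything smaller).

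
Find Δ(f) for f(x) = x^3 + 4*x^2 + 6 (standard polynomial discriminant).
Δ = -2508

For x^3 + a x^2 + b x + c the discriminant is Δ = 18 a b c - 4 a^3 c + a^2 b^2 - 4 b^3 - 27 c^2.
Plug a = 4, b = 0, c = 6:
  18*(4)*(0)*(6) - 4*(4)^3*(6) + (4)^2*(0)^2 - 4*(0)^3 - 27*(6)^2
  = 0 + (-1536) + 0 + (0) + (-972)
  = -2508.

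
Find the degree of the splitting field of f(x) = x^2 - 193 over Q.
[K:Q] = 2

The polynomial x^2 - 193 is irreducible over Q since 193 is not a perfect square. Its splitting field is Q(sqrt(193)), which has degree 2 over Q.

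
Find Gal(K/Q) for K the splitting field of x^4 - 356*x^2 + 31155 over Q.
Gal(K/Q) = V_4 (Klein four-group, Z/2Z × Z/2Z)

f factors as (x^2 - 201)(x^2 - 155), so the splitting field is K = Q(sqrt(201), sqrt(155)). The elements 201, 155, 31155 are all non-squares in Q, so sqrt(201) and sqrt(155) generate independent quadratic extensions. Thus [K:Q] = 4 and Gal(K/Q) is generated by the two order-2 automorphisms sqrt(201) ↦ -sqrt(201) and sqrt(155) ↦ -sqrt(155), giving V_4.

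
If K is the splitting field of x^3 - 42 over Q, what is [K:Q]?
[K:Q] = 6

x^3 - 42 has one real root r = 42^(1/3) and two complex roots r*zeta_3, r*zeta_3^2 where zeta_3 = e^(2*pi*i/3). The splitting field is Q(r, zeta_3). [Q(r):Q] = 3 and [Q(zeta_3):Q] = 2 with gcd = 1, so [Q(r, zeta_3):Q] = 3 * 2 = 6.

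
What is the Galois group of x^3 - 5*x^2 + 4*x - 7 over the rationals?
Gal(K/Q) = S_3 (symmetric group of order 6)

Compute the discriminant of x^3 + (-5)*x^2 + (4)*x + (-7): Δ = -2159. Since Δ is not a rational square, the Galois group is not contained in A_3; it must be the full S_3 (irreducibility of the cubic rules out anything smaller).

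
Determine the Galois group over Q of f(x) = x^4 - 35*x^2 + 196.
Gal(K/Q) = Z/2Z (cyclic of order 2)

f factors as (x^2 - 28)(x^2 - 7), so the splitting field is K = Q(sqrt(28), sqrt(7)). The squarefree part of 28 is 7 and the squarefree part of 7 is also 7, so sqrt(28) and sqrt(7) are both rational multiples of sqrt(7). Hence Q(sqrt(28)) = Q(sqrt(7)) = Q(sqrt(7)), and the splitting field collapses to a single degree-2 extension with Galois group Z/2Z.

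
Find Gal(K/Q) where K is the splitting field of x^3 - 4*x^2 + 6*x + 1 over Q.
Gal(K/Q) = S_3 (symmetric group of order 6)

Compute the discriminant of x^3 + (-4)*x^2 + (6)*x + (1): Δ = -491. Since Δ is not a rational square, the Galois group is not contained in A_3; it must be the full S_3 (irreducibility of the cubic rules out anything smaller).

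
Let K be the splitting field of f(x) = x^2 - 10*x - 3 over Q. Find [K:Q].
[K:Q] = 2

The discriminant of x^2 + (-10)*x + (-3) is b^2 - 4c = 100 - (-12) = 112. Since 112 is not a perfect square in Q, the polynomial is irreducible over Q. Its two roots generate a degree-2 extension, so [K:Q] = 2.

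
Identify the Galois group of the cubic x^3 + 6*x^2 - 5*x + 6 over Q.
Gal(K/Q) = S_3 (symmetric group of order 6)

Compute the discriminant of x^3 + (6)*x^2 + (-5)*x + (6): Δ = -7996. Since Δ is not a rational square, the Galois group is not contained in A_3; it must be the full S_3 (irreducibility of the cubic rules out anything smaller).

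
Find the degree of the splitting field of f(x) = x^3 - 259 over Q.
[K:Q] = 6

x^3 - 259 has one real root r = 259^(1/3) and two complex roots r*zeta_3, r*zeta_3^2 where zeta_3 = e^(2*pi*i/3). The splitting field is Q(r, zeta_3). [Q(r):Q] = 3 and [Q(zeta_3):Q] = 2 with gcd = 1, so [Q(r, zeta_3):Q] = 3 * 2 = 6.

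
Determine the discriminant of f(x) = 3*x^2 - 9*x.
Δ = 81

For a quadratic a x^2 + b x + c the discriminant is Δ = b^2 - 4ac = (-9)^2 - 4*(3)*(0) = 81 - (0) = 81.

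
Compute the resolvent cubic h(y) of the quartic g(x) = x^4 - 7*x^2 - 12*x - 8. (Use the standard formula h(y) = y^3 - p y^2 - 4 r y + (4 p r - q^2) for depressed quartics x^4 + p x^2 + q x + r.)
h(y) = y^3 + 7*y^2 + 32*y + 80

Identify coefficients: p = -7, q = -12, r = -8.
Plug into h(y) = y^3 - p y^2 - 4 r y + (4 p r - q^2):
  h(y) = y^3 - (-7) y^2 - 4*(-8) y + (4*(-7)*(-8) - (-12)^2)
       = y^3 + (7) y^2 + (32) y + (80).
Simplifying: h(y) = y^3 + 7*y^2 + 32*y + 80.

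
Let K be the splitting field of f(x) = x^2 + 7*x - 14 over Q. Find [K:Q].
[K:Q] = 2

The discriminant of x^2 + (7)*x + (-14) is b^2 - 4c = 49 - (-56) = 105. Since 105 is not a perfect square in Q, the polynomial is irreducible over Q. Its two roots generate a degree-2 extension, so [K:Q] = 2.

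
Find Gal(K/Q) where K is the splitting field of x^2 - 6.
Gal(K/Q) = Z/2Z (cyclic of order 2)

x^2 - 6 is irreducible over Q since 6 is not a rational square. The splitting field Q(sqrt(6)) has degree 2 over Q, and its unique nontrivial automorphism is sqrt(6) ↦ -sqrt(6). Hence Gal(Q(sqrt(6))/Q) = Z/2Z.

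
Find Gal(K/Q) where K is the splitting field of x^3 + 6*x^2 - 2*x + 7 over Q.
Gal(K/Q) = S_3 (symmetric group of order 6)

Compute the discriminant of x^3 + (6)*x^2 + (-2)*x + (7): Δ = -8707. Since Δ is not a rational square, the Galois group is not contained in A_3; it must be the full S_3 (irreducibility of the cubic rules out anything smaller).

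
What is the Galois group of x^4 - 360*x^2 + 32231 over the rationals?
Gal(K/Q) = V_4 (Klein four-group, Z/2Z × Z/2Z)

f factors as (x^2 - 193)(x^2 - 167), so the splitting field is K = Q(sqrt(193), sqrt(167)). The elements 193, 167, 32231 are all non-squares in Q, so sqrt(193) and sqrt(167) generate independent quadratic extensions. Thus [K:Q] = 4 and Gal(K/Q) is generated by the two order-2 automorphisms sqrt(193) ↦ -sqrt(193) and sqrt(167) ↦ -sqrt(167), giving V_4.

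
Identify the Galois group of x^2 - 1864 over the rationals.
Gal(K/Q) = Z/2Z (cyclic of order 2)

x^2 - 1864 is irreducible over Q since 1864 is not a rational square. The splitting field Q(sqrt(1864)) has degree 2 over Q, and its unique nontrivial automorphism is sqrt(1864) ↦ -sqrt(1864). Hence Gal(Q(sqrt(1864))/Q) = Z/2Z.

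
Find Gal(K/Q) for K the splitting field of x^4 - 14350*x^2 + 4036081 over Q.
Gal(K/Q) = Z/2Z (cyclic of order 2)

f factors as (x^2 - 14063)(x^2 - 287), so the splitting field is K = Q(sqrt(14063), sqrt(287)). The squarefree part of 14063 is 287 and the squarefree part of 287 is also 287, so sqrt(14063) and sqrt(287) are both rational multiples of sqrt(287). Hence Q(sqrt(14063)) = Q(sqrt(287)) = Q(sqrt(287)), and the splitting field collapses to a single degree-2 extension with Galois group Z/2Z.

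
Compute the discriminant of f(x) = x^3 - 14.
Δ = -5292

For a depressed cubic x^3 + p x + q the discriminant is Δ = -4 p^3 - 27 q^2 = -4*(0)^3 - 27*(-14)^2 = 0 - 5292 = -5292.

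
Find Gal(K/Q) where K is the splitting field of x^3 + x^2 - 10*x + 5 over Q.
Gal(K/Q) = S_3 (symmetric group of order 6)

Compute the discriminant of x^3 + (1)*x^2 + (-10)*x + (5): Δ = 2505. Since Δ is not a rational square, the Galois group is not contained in A_3; it must be the full S_3 (irreducibility of the cubic rules out anything smaller).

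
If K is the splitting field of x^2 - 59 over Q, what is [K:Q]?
[K:Q] = 2

The polynomial x^2 - 59 is irreducible over Q since 59 is not a perfect square. Its splitting field is Q(sqrt(59)), which has degree 2 over Q.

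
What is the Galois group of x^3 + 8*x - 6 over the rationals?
Gal(K/Q) = S_3 (symmetric group of order 6)

Compute the discriminant of x^3 + (0)*x^2 + (8)*x + (-6): Δ = -3020. Since Δ is not a rational square, the Galois group is not contained in A_3; it must be the full S_3 (irreducibility of the cubic rules out anything smaller).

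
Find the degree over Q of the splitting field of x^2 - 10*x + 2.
[K:Q] = 2

The discriminant of x^2 + (-10)*x + (2) is b^2 - 4c = 100 - (8) = 92. Since 92 is not a perfect square in Q, the polynomial is irreducible over Q. Its two roots generate a degree-2 extension, so [K:Q] = 2.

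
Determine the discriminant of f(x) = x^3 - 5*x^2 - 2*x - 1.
Δ = -575

For x^3 + a x^2 + b x + c the discriminant is Δ = 18 a b c - 4 a^3 c + a^2 b^2 - 4 b^3 - 27 c^2.
Plug a = -5, b = -2, c = -1:
  18*(-5)*(-2)*(-1) - 4*(-5)^3*(-1) + (-5)^2*(-2)^2 - 4*(-2)^3 - 27*(-1)^2
  = -180 + (-500) + 100 + (32) + (-27)
  = -575.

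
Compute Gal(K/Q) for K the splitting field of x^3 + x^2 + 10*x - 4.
Gal(K/Q) = S_3 (symmetric group of order 6)

Compute the discriminant of x^3 + (1)*x^2 + (10)*x + (-4): Δ = -5036. Since Δ is not a rational square, the Galois group is not contained in A_3; it must be the full S_3 (irreducibility of the cubic rules out anything smaller).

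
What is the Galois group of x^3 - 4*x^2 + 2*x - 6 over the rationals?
Gal(K/Q) = S_3 (symmetric group of order 6)

Compute the discriminant of x^3 + (-4)*x^2 + (2)*x + (-6): Δ = -1612. Since Δ is not a rational square, the Galois group is not contained in A_3; it must be the full S_3 (irreducibility of the cubic rules out anything smaller).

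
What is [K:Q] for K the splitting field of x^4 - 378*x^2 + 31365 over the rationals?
[K:Q] = 4

f factors as (x^2 - 123)(x^2 - 255); the splitting field is K = Q(sqrt(123), sqrt(255)). Since 123, 255, and 31365 are all non-squares in Q, the three subfields Q(sqrt(123)), Q(sqrt(255)), Q(sqrt(31365)) are distinct degree-2 extensions, so [K:Q] = 4 (Klein four Galois group).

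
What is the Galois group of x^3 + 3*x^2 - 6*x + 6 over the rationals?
Gal(K/Q) = S_3 (symmetric group of order 6)

Compute the discriminant of x^3 + (3)*x^2 + (-6)*x + (6): Δ = -2376. Since Δ is not a rational square, the Galois group is not contained in A_3; it must be the full S_3 (irreducibility of the cubic rules out anything smaller).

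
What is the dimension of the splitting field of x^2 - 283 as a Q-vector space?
[K:Q] = 2

The polynomial x^2 - 283 is irreducible over Q since 283 is not a perfect square. Its splitting field is Q(sqrt(283)), which has degree 2 over Q.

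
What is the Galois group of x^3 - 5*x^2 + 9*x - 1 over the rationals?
Gal(K/Q) = S_3 (symmetric group of order 6)

Compute the discriminant of x^3 + (-5)*x^2 + (9)*x + (-1): Δ = -608. Since Δ is not a rational square, the Galois group is not contained in A_3; it must be the full S_3 (irreducibility of the cubic rules out anything smaller).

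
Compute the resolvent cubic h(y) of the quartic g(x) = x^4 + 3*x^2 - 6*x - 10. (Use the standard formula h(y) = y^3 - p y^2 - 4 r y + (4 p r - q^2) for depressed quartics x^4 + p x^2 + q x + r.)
h(y) = y^3 - 3*y^2 + 40*y - 156

Identify coefficients: p = 3, q = -6, r = -10.
Plug into h(y) = y^3 - p y^2 - 4 r y + (4 p r - q^2):
  h(y) = y^3 - (3) y^2 - 4*(-10) y + (4*(3)*(-10) - (-6)^2)
       = y^3 + (-3) y^2 + (40) y + (-156).
Simplifying: h(y) = y^3 - 3*y^2 + 40*y - 156.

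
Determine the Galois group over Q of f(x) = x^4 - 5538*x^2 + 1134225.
Gal(K/Q) = Z/2Z (cyclic of order 2)

f factors as (x^2 - 5325)(x^2 - 213), so the splitting field is K = Q(sqrt(5325), sqrt(213)). The squarefree part of 5325 is 213 and the squarefree part of 213 is also 213, so sqrt(5325) and sqrt(213) are both rational multiples of sqrt(213). Hence Q(sqrt(5325)) = Q(sqrt(213)) = Q(sqrt(213)), and the splitting field collapses to a single degree-2 extension with Galois group Z/2Z.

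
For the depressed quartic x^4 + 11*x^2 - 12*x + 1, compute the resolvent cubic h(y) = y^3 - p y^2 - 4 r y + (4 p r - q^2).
h(y) = y^3 - 11*y^2 - 4*y - 100

Identify coefficients: p = 11, q = -12, r = 1.
Plug into h(y) = y^3 - p y^2 - 4 r y + (4 p r - q^2):
  h(y) = y^3 - (11) y^2 - 4*(1) y + (4*(11)*(1) - (-12)^2)
       = y^3 + (-11) y^2 + (-4) y + (-100).
Simplifying: h(y) = y^3 - 11*y^2 - 4*y - 100.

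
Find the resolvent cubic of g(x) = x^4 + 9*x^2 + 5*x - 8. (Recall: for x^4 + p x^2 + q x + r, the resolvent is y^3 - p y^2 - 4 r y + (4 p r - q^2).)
h(y) = y^3 - 9*y^2 + 32*y - 313

Identify coefficients: p = 9, q = 5, r = -8.
Plug into h(y) = y^3 - p y^2 - 4 r y + (4 p r - q^2):
  h(y) = y^3 - (9) y^2 - 4*(-8) y + (4*(9)*(-8) - (5)^2)
       = y^3 + (-9) y^2 + (32) y + (-313).
Simplifying: h(y) = y^3 - 9*y^2 + 32*y - 313.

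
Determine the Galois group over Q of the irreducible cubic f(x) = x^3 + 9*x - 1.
Gal(K/Q) = S_3 (symmetric group of order 6)

Compute the discriminant of x^3 + (0)*x^2 + (9)*x + (-1): Δ = -2943. Since Δ is not a rational square, the Galois group is not contained in A_3; it must be the full S_3 (irreducibility of the cubic rules out anything smaller).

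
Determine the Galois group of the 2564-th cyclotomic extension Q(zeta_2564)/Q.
|Gal(Q(zeta_2564)/Q)| = phi(2564) = 1280; group ≅ (Z/2564Z)^* ≅ Z/2Z × Z/640Z

The n-th cyclotomic polynomial Φ_2564(x) is the minimal polynomial of zeta_2564 over Q and has degree phi(2564) = 1280. So Q(zeta_2564) is a degree-1280 Galois extension with Galois group (Z/2564Z)^*. By CRT, (Z/2564Z)^* ≅ (Z/4Z)^* × (Z/641Z)^*. Each prime-power unit group is (Z/4Z)^* ≅ Z/2Z; (Z/641Z)^* ≅ Z/640Z. Hence Gal(Q(zeta_2564)/Q) ≅ Z/2Z × Z/640Z.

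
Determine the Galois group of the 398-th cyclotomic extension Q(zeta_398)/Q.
|Gal(Q(zeta_398)/Q)| = phi(398) = 198; group ≅ (Z/398Z)^* ≅ Z/198Z

The n-th cyclotomic polynomial Φ_398(x) is the minimal polynomial of zeta_398 over Q and has degree phi(398) = 198. So Q(zeta_398) is a degree-198 Galois extension with Galois group (Z/398Z)^*. By CRT, (Z/398Z)^* ≅ (Z/2Z)^* × (Z/199Z)^*. Each prime-power unit group is (Z/2Z)^* ≅ trivial group (order 1); (Z/199Z)^* ≅ Z/198Z. Hence Gal(Q(zeta_398)/Q) ≅ Z/198Z.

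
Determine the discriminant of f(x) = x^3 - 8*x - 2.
Δ = 1940

For a depressed cubic x^3 + p x + q the discriminant is Δ = -4 p^3 - 27 q^2 = -4*(-8)^3 - 27*(-2)^2 = 2048 - 108 = 1940.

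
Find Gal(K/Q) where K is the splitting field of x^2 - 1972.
Gal(K/Q) = Z/2Z (cyclic of order 2)

x^2 - 1972 is irreducible over Q since 1972 is not a rational square. The splitting field Q(sqrt(1972)) has degree 2 over Q, and its unique nontrivial automorphism is sqrt(1972) ↦ -sqrt(1972). Hence Gal(Q(sqrt(1972))/Q) = Z/2Z.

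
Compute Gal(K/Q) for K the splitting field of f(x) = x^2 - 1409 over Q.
Gal(K/Q) = Z/2Z (cyclic of order 2)

x^2 - 1409 is irreducible over Q since 1409 is not a rational square. The splitting field Q(sqrt(1409)) has degree 2 over Q, and its unique nontrivial automorphism is sqrt(1409) ↦ -sqrt(1409). Hence Gal(Q(sqrt(1409))/Q) = Z/2Z.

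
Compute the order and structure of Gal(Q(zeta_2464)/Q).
|Gal(Q(zeta_2464)/Q)| = phi(2464) = 960; group ≅ (Z/2464Z)^* ≅ Z/2Z × Z/6Z × Z/8Z × Z/10Z

The n-th cyclotomic polynomial Φ_2464(x) is the minimal polynomial of zeta_2464 over Q and has degree phi(2464) = 960. So Q(zeta_2464) is a degree-960 Galois extension with Galois group (Z/2464Z)^*. By CRT, (Z/2464Z)^* ≅ (Z/32Z)^* × (Z/7Z)^* × (Z/11Z)^*. Each prime-power unit group is (Z/32Z)^* ≅ Z/2Z × Z/8Z; (Z/7Z)^* ≅ Z/6Z; (Z/11Z)^* ≅ Z/10Z. Hence Gal(Q(zeta_2464)/Q) ≅ Z/2Z × Z/6Z × Z/8Z × Z/10Z.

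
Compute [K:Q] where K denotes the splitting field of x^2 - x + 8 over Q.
[K:Q] = 2

The discriminant of x^2 + (-1)*x + (8) is b^2 - 4c = 1 - (32) = -31. Since -31 is not a perfect square in Q, the polynomial is irreducible over Q. Its two roots generate a degree-2 extension, so [K:Q] = 2.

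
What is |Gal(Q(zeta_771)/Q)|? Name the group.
|Gal(Q(zeta_771)/Q)| = phi(771) = 512; group ≅ (Z/771Z)^* ≅ Z/2Z × Z/256Z

The n-th cyclotomic polynomial Φ_771(x) is the minimal polynomial of zeta_771 over Q and has degree phi(771) = 512. So Q(zeta_771) is a degree-512 Galois extension with Galois group (Z/771Z)^*. By CRT, (Z/771Z)^* ≅ (Z/3Z)^* × (Z/257Z)^*. Each prime-power unit group is (Z/3Z)^* ≅ Z/2Z; (Z/257Z)^* ≅ Z/256Z. Hence Gal(Q(zeta_771)/Q) ≅ Z/2Z × Z/256Z.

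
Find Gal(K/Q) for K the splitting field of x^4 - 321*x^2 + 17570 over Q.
Gal(K/Q) = V_4 (Klein four-group, Z/2Z × Z/2Z)

f factors as (x^2 - 251)(x^2 - 70), so the splitting field is K = Q(sqrt(251), sqrt(70)). The elements 251, 70, 17570 are all non-squares in Q, so sqrt(251) and sqrt(70) generate independent quadratic extensions. Thus [K:Q] = 4 and Gal(K/Q) is generated by the two order-2 automorphisms sqrt(251) ↦ -sqrt(251) and sqrt(70) ↦ -sqrt(70), giving V_4.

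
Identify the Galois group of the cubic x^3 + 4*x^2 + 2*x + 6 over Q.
Gal(K/Q) = S_3 (symmetric group of order 6)

Compute the discriminant of x^3 + (4)*x^2 + (2)*x + (6): Δ = -1612. Since Δ is not a rational square, the Galois group is not contained in A_3; it must be the full S_3 (irreducibility of the cubic rules out anything smaller).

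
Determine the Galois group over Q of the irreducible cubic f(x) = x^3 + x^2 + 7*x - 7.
Gal(K/Q) = S_3 (symmetric group of order 6)

Compute the discriminant of x^3 + (1)*x^2 + (7)*x + (-7): Δ = -3500. Since Δ is not a rational square, the Galois group is not contained in A_3; it must be the full S_3 (irreducibility of the cubic rules out anything smaller).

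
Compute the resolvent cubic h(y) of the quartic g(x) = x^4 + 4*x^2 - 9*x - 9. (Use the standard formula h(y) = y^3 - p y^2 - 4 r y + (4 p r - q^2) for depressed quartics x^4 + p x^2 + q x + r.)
h(y) = y^3 - 4*y^2 + 36*y - 225

Identify coefficients: p = 4, q = -9, r = -9.
Plug into h(y) = y^3 - p y^2 - 4 r y + (4 p r - q^2):
  h(y) = y^3 - (4) y^2 - 4*(-9) y + (4*(4)*(-9) - (-9)^2)
       = y^3 + (-4) y^2 + (36) y + (-225).
Simplifying: h(y) = y^3 - 4*y^2 + 36*y - 225.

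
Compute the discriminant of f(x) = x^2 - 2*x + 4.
Δ = -12

For a quadratic a x^2 + b x + c the discriminant is Δ = b^2 - 4ac = (-2)^2 - 4*(1)*(4) = 4 - (16) = -12.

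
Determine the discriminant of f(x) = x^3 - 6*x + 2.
Δ = 756

For x^3 + a x^2 + b x + c the discriminant is Δ = 18 a b c - 4 a^3 c + a^2 b^2 - 4 b^3 - 27 c^2.
Plug a = 0, b = -6, c = 2:
  18*(0)*(-6)*(2) - 4*(0)^3*(2) + (0)^2*(-6)^2 - 4*(-6)^3 - 27*(2)^2
  = 0 + (0) + 0 + (864) + (-108)
  = 756.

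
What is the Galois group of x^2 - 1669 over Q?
Gal(K/Q) = Z/2Z (cyclic of order 2)

x^2 - 1669 is irreducible over Q since 1669 is not a rational square. The splitting field Q(sqrt(1669)) has degree 2 over Q, and its unique nontrivial automorphism is sqrt(1669) ↦ -sqrt(1669). Hence Gal(Q(sqrt(1669))/Q) = Z/2Z.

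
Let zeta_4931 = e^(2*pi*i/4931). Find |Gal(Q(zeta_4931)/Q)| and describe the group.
|Gal(Q(zeta_4931)/Q)| = phi(4931) = 4930; group ≅ (Z/4931Z)^* ≅ Z/4930Z

The n-th cyclotomic polynomial Φ_4931(x) is the minimal polynomial of zeta_4931 over Q and has degree phi(4931) = 4930. So Q(zeta_4931) is a degree-4930 Galois extension with Galois group (Z/4931Z)^*. (Z/4931Z)^* is cyclic since 4931 is an odd prime power (or 4). Hence Gal(Q(zeta_4931)/Q) ≅ Z/4930Z.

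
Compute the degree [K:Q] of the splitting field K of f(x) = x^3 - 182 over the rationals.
[K:Q] = 6

x^3 - 182 has one real root r = 182^(1/3) and two complex roots r*zeta_3, r*zeta_3^2 where zeta_3 = e^(2*pi*i/3). The splitting field is Q(r, zeta_3). [Q(r):Q] = 3 and [Q(zeta_3):Q] = 2 with gcd = 1, so [Q(r, zeta_3):Q] = 3 * 2 = 6.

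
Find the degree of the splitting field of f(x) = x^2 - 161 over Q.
[K:Q] = 2

The polynomial x^2 - 161 is irreducible over Q since 161 is not a perfect square. Its splitting field is Q(sqrt(161)), which has degree 2 over Q.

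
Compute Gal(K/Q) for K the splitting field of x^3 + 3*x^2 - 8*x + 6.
Gal(K/Q) = S_3 (symmetric group of order 6)

Compute the discriminant of x^3 + (3)*x^2 + (-8)*x + (6): Δ = -1588. Since Δ is not a rational square, the Galois group is not contained in A_3; it must be the full S_3 (irreducibility of the cubic rules out anything smaller).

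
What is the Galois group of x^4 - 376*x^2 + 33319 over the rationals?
Gal(K/Q) = V_4 (Klein four-group, Z/2Z × Z/2Z)

f factors as (x^2 - 143)(x^2 - 233), so the splitting field is K = Q(sqrt(143), sqrt(233)). The elements 143, 233, 33319 are all non-squares in Q, so sqrt(143) and sqrt(233) generate independent quadratic extensions. Thus [K:Q] = 4 and Gal(K/Q) is generated by the two order-2 automorphisms sqrt(143) ↦ -sqrt(143) and sqrt(233) ↦ -sqrt(233), giving V_4.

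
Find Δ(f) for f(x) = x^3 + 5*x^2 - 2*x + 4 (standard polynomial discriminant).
Δ = -3020

For x^3 + a x^2 + b x + c the discriminant is Δ = 18 a b c - 4 a^3 c + a^2 b^2 - 4 b^3 - 27 c^2.
Plug a = 5, b = -2, c = 4:
  18*(5)*(-2)*(4) - 4*(5)^3*(4) + (5)^2*(-2)^2 - 4*(-2)^3 - 27*(4)^2
  = -720 + (-2000) + 100 + (32) + (-432)
  = -3020.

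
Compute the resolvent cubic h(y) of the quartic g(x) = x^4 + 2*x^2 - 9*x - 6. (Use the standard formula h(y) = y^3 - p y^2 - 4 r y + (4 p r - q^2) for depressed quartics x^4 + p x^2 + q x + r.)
h(y) = y^3 - 2*y^2 + 24*y - 129

Identify coefficients: p = 2, q = -9, r = -6.
Plug into h(y) = y^3 - p y^2 - 4 r y + (4 p r - q^2):
  h(y) = y^3 - (2) y^2 - 4*(-6) y + (4*(2)*(-6) - (-9)^2)
       = y^3 + (-2) y^2 + (24) y + (-129).
Simplifying: h(y) = y^3 - 2*y^2 + 24*y - 129.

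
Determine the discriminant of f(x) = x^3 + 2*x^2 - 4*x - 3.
Δ = 605

For x^3 + a x^2 + b x + c the discriminant is Δ = 18 a b c - 4 a^3 c + a^2 b^2 - 4 b^3 - 27 c^2.
Plug a = 2, b = -4, c = -3:
  18*(2)*(-4)*(-3) - 4*(2)^3*(-3) + (2)^2*(-4)^2 - 4*(-4)^3 - 27*(-3)^2
  = 432 + (96) + 64 + (256) + (-243)
  = 605.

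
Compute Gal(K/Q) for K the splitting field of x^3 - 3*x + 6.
Gal(K/Q) = S_3 (symmetric group of order 6)

Compute the discriminant of x^3 + (0)*x^2 + (-3)*x + (6): Δ = -864. Since Δ is not a rational square, the Galois group is not contained in A_3; it must be the full S_3 (irreducibility of the cubic rules out anything smaller).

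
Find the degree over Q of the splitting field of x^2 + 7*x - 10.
[K:Q] = 2

The discriminant of x^2 + (7)*x + (-10) is b^2 - 4c = 49 - (-40) = 89. Since 89 is not a perfect square in Q, the polynomial is irreducible over Q. Its two roots generate a degree-2 extension, so [K:Q] = 2.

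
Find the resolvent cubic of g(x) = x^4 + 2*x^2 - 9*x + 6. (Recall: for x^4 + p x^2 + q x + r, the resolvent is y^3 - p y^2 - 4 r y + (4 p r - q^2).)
h(y) = y^3 - 2*y^2 - 24*y - 33

Identify coefficients: p = 2, q = -9, r = 6.
Plug into h(y) = y^3 - p y^2 - 4 r y + (4 p r - q^2):
  h(y) = y^3 - (2) y^2 - 4*(6) y + (4*(2)*(6) - (-9)^2)
       = y^3 + (-2) y^2 + (-24) y + (-33).
Simplifying: h(y) = y^3 - 2*y^2 - 24*y - 33.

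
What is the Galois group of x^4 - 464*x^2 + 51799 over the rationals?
Gal(K/Q) = V_4 (Klein four-group, Z/2Z × Z/2Z)

f factors as (x^2 - 277)(x^2 - 187), so the splitting field is K = Q(sqrt(277), sqrt(187)). The elements 277, 187, 51799 are all non-squares in Q, so sqrt(277) and sqrt(187) generate independent quadratic extensions. Thus [K:Q] = 4 and Gal(K/Q) is generated by the two order-2 automorphisms sqrt(277) ↦ -sqrt(277) and sqrt(187) ↦ -sqrt(187), giving V_4.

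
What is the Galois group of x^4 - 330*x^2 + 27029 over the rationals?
Gal(K/Q) = V_4 (Klein four-group, Z/2Z × Z/2Z)

f factors as (x^2 - 179)(x^2 - 151), so the splitting field is K = Q(sqrt(179), sqrt(151)). The elements 179, 151, 27029 are all non-squares in Q, so sqrt(179) and sqrt(151) generate independent quadratic extensions. Thus [K:Q] = 4 and Gal(K/Q) is generated by the two order-2 automorphisms sqrt(179) ↦ -sqrt(179) and sqrt(151) ↦ -sqrt(151), giving V_4.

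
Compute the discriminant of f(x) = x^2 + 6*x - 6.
Δ = 60

For a quadratic a x^2 + b x + c the discriminant is Δ = b^2 - 4ac = (6)^2 - 4*(1)*(-6) = 36 - (-24) = 60.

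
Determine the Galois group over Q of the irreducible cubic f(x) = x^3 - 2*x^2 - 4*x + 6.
Gal(K/Q) = S_3 (symmetric group of order 6)

Compute the discriminant of x^3 + (-2)*x^2 + (-4)*x + (6): Δ = 404. Since Δ is not a rational square, the Galois group is not contained in A_3; it must be the full S_3 (irreducibility of the cubic rules out anything smaller).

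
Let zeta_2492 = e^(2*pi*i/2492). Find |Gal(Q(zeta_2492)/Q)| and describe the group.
|Gal(Q(zeta_2492)/Q)| = phi(2492) = 1056; group ≅ (Z/2492Z)^* ≅ Z/2Z × Z/6Z × Z/88Z

The n-th cyclotomic polynomial Φ_2492(x) is the minimal polynomial of zeta_2492 over Q and has degree phi(2492) = 1056. So Q(zeta_2492) is a degree-1056 Galois extension with Galois group (Z/2492Z)^*. By CRT, (Z/2492Z)^* ≅ (Z/4Z)^* × (Z/7Z)^* × (Z/89Z)^*. Each prime-power unit group is (Z/4Z)^* ≅ Z/2Z; (Z/7Z)^* ≅ Z/6Z; (Z/89Z)^* ≅ Z/88Z. Hence Gal(Q(zeta_2492)/Q) ≅ Z/2Z × Z/6Z × Z/88Z.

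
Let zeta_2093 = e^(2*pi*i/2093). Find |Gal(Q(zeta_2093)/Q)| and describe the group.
|Gal(Q(zeta_2093)/Q)| = phi(2093) = 1584; group ≅ (Z/2093Z)^* ≅ Z/6Z × Z/12Z × Z/22Z

The n-th cyclotomic polynomial Φ_2093(x) is the minimal polynomial of zeta_2093 over Q and has degree phi(2093) = 1584. So Q(zeta_2093) is a degree-1584 Galois extension with Galois group (Z/2093Z)^*. By CRT, (Z/2093Z)^* ≅ (Z/7Z)^* × (Z/13Z)^* × (Z/23Z)^*. Each prime-power unit group is (Z/7Z)^* ≅ Z/6Z; (Z/13Z)^* ≅ Z/12Z; (Z/23Z)^* ≅ Z/22Z. Hence Gal(Q(zeta_2093)/Q) ≅ Z/6Z × Z/12Z × Z/22Z.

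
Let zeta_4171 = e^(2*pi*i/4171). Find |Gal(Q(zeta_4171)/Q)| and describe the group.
|Gal(Q(zeta_4171)/Q)| = phi(4171) = 4032; group ≅ (Z/4171Z)^* ≅ Z/42Z × Z/96Z

The n-th cyclotomic polynomial Φ_4171(x) is the minimal polynomial of zeta_4171 over Q and has degree phi(4171) = 4032. So Q(zeta_4171) is a degree-4032 Galois extension with Galois group (Z/4171Z)^*. By CRT, (Z/4171Z)^* ≅ (Z/43Z)^* × (Z/97Z)^*. Each prime-power unit group is (Z/43Z)^* ≅ Z/42Z; (Z/97Z)^* ≅ Z/96Z. Hence Gal(Q(zeta_4171)/Q) ≅ Z/42Z × Z/96Z.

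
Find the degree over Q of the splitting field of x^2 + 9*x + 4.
[K:Q] = 2

The discriminant of x^2 + (9)*x + (4) is b^2 - 4c = 81 - (16) = 65. Since 65 is not a perfect square in Q, the polynomial is irreducible over Q. Its two roots generate a degree-2 extension, so [K:Q] = 2.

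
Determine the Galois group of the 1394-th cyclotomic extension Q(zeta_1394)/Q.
|Gal(Q(zeta_1394)/Q)| = phi(1394) = 640; group ≅ (Z/1394Z)^* ≅ Z/16Z × Z/40Z

The n-th cyclotomic polynomial Φ_1394(x) is the minimal polynomial of zeta_1394 over Q and has degree phi(1394) = 640. So Q(zeta_1394) is a degree-640 Galois extension with Galois group (Z/1394Z)^*. By CRT, (Z/1394Z)^* ≅ (Z/2Z)^* × (Z/17Z)^* × (Z/41Z)^*. Each prime-power unit group is (Z/2Z)^* ≅ trivial group (order 1); (Z/17Z)^* ≅ Z/16Z; (Z/41Z)^* ≅ Z/40Z. Hence Gal(Q(zeta_1394)/Q) ≅ Z/16Z × Z/40Z.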